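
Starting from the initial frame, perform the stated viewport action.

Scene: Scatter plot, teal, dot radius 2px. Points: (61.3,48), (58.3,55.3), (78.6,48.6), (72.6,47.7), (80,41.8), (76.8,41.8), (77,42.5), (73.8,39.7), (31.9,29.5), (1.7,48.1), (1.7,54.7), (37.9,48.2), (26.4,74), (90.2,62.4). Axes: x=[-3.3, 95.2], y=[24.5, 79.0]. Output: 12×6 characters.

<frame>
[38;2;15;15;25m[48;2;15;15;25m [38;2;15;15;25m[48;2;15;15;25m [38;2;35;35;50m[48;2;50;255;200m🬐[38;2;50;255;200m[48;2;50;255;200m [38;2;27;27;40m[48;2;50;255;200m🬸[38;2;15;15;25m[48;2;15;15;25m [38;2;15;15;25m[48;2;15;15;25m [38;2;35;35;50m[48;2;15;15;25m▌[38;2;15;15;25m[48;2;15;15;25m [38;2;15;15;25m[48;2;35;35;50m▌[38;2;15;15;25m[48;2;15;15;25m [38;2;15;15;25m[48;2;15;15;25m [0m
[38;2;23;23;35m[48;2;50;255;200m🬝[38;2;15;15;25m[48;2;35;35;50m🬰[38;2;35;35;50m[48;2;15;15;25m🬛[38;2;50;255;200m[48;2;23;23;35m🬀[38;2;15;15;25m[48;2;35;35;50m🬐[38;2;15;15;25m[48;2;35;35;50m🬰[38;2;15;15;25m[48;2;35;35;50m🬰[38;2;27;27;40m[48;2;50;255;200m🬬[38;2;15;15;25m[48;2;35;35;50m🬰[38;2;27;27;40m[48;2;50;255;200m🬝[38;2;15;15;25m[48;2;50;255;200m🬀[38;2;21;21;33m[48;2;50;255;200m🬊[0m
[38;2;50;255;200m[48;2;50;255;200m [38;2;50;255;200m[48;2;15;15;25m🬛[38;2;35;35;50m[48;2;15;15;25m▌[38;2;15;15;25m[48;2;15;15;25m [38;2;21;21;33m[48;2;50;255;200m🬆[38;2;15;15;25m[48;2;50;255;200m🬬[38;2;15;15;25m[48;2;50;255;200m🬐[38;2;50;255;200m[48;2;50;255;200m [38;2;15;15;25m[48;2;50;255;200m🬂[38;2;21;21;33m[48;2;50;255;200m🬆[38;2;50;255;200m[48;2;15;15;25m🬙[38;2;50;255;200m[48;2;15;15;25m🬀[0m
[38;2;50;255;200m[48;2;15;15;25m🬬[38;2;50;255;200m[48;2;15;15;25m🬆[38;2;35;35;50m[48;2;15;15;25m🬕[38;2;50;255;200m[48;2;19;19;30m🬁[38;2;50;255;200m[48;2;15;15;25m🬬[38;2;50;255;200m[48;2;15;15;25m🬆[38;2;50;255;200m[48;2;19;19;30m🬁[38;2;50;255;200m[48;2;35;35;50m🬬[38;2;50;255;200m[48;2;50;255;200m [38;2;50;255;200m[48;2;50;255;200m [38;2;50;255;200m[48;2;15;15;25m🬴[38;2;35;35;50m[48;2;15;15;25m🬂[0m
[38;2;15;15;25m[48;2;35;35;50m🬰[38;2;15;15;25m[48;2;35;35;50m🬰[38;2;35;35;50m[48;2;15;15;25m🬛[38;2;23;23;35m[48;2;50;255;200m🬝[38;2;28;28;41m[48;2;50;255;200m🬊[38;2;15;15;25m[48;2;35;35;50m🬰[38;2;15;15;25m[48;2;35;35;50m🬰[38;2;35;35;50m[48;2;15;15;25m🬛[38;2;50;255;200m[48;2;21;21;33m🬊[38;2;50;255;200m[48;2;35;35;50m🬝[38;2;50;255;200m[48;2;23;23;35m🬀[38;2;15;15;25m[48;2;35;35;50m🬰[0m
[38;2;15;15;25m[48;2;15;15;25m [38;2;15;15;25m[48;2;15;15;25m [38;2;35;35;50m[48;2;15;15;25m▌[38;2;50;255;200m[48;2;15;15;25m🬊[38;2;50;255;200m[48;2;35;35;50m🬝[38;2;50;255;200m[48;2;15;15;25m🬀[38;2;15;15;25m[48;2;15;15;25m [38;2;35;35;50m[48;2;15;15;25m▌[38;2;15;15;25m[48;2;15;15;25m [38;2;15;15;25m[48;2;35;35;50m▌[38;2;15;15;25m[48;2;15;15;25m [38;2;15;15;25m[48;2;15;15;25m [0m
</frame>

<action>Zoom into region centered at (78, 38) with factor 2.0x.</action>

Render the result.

<frame>
[38;2;15;15;25m[48;2;50;255;200m🬝[38;2;15;15;25m[48;2;50;255;200m🬀[38;2;21;21;33m[48;2;50;255;200m🬊[38;2;15;15;25m[48;2;50;255;200m🬆[38;2;50;255;200m[48;2;35;35;50m🬺[38;2;50;255;200m[48;2;50;255;200m [38;2;50;255;200m[48;2;15;15;25m🬛[38;2;35;35;50m[48;2;15;15;25m▌[38;2;15;15;25m[48;2;15;15;25m [38;2;15;15;25m[48;2;35;35;50m▌[38;2;15;15;25m[48;2;15;15;25m [38;2;15;15;25m[48;2;15;15;25m [0m
[38;2;15;15;25m[48;2;35;35;50m🬰[38;2;50;255;200m[48;2;21;21;33m🬊[38;2;50;255;200m[48;2;27;27;40m🬀[38;2;23;23;35m[48;2;50;255;200m🬺[38;2;50;255;200m[48;2;25;25;37m🬥[38;2;15;15;25m[48;2;50;255;200m🬀[38;2;21;21;33m[48;2;50;255;200m🬊[38;2;35;35;50m[48;2;15;15;25m🬛[38;2;15;15;25m[48;2;35;35;50m🬰[38;2;15;15;25m[48;2;35;35;50m🬐[38;2;15;15;25m[48;2;35;35;50m🬰[38;2;15;15;25m[48;2;35;35;50m🬰[0m
[38;2;15;15;25m[48;2;15;15;25m [38;2;15;15;25m[48;2;15;15;25m [38;2;35;35;50m[48;2;15;15;25m▌[38;2;15;15;25m[48;2;50;255;200m🬴[38;2;50;255;200m[48;2;50;255;200m [38;2;50;255;200m[48;2;15;15;25m🬝[38;2;50;255;200m[48;2;15;15;25m🬝[38;2;50;255;200m[48;2;23;23;35m🬀[38;2;15;15;25m[48;2;15;15;25m [38;2;15;15;25m[48;2;35;35;50m▌[38;2;15;15;25m[48;2;15;15;25m [38;2;15;15;25m[48;2;15;15;25m [0m
[38;2;35;35;50m[48;2;15;15;25m🬂[38;2;35;35;50m[48;2;15;15;25m🬂[38;2;35;35;50m[48;2;15;15;25m🬕[38;2;35;35;50m[48;2;15;15;25m🬂[38;2;50;255;200m[48;2;27;27;40m🬁[38;2;35;35;50m[48;2;15;15;25m🬂[38;2;35;35;50m[48;2;15;15;25m🬂[38;2;35;35;50m[48;2;15;15;25m🬕[38;2;35;35;50m[48;2;15;15;25m🬂[38;2;35;35;50m[48;2;15;15;25m🬨[38;2;35;35;50m[48;2;15;15;25m🬂[38;2;35;35;50m[48;2;15;15;25m🬂[0m
[38;2;15;15;25m[48;2;35;35;50m🬰[38;2;15;15;25m[48;2;35;35;50m🬰[38;2;35;35;50m[48;2;15;15;25m🬛[38;2;15;15;25m[48;2;35;35;50m🬰[38;2;15;15;25m[48;2;35;35;50m🬐[38;2;15;15;25m[48;2;35;35;50m🬰[38;2;15;15;25m[48;2;35;35;50m🬰[38;2;35;35;50m[48;2;15;15;25m🬛[38;2;15;15;25m[48;2;35;35;50m🬰[38;2;15;15;25m[48;2;35;35;50m🬐[38;2;15;15;25m[48;2;35;35;50m🬰[38;2;15;15;25m[48;2;35;35;50m🬰[0m
[38;2;15;15;25m[48;2;15;15;25m [38;2;15;15;25m[48;2;15;15;25m [38;2;35;35;50m[48;2;15;15;25m▌[38;2;15;15;25m[48;2;15;15;25m [38;2;15;15;25m[48;2;35;35;50m▌[38;2;15;15;25m[48;2;15;15;25m [38;2;15;15;25m[48;2;15;15;25m [38;2;35;35;50m[48;2;15;15;25m▌[38;2;15;15;25m[48;2;15;15;25m [38;2;15;15;25m[48;2;35;35;50m▌[38;2;15;15;25m[48;2;15;15;25m [38;2;15;15;25m[48;2;15;15;25m [0m
</frame>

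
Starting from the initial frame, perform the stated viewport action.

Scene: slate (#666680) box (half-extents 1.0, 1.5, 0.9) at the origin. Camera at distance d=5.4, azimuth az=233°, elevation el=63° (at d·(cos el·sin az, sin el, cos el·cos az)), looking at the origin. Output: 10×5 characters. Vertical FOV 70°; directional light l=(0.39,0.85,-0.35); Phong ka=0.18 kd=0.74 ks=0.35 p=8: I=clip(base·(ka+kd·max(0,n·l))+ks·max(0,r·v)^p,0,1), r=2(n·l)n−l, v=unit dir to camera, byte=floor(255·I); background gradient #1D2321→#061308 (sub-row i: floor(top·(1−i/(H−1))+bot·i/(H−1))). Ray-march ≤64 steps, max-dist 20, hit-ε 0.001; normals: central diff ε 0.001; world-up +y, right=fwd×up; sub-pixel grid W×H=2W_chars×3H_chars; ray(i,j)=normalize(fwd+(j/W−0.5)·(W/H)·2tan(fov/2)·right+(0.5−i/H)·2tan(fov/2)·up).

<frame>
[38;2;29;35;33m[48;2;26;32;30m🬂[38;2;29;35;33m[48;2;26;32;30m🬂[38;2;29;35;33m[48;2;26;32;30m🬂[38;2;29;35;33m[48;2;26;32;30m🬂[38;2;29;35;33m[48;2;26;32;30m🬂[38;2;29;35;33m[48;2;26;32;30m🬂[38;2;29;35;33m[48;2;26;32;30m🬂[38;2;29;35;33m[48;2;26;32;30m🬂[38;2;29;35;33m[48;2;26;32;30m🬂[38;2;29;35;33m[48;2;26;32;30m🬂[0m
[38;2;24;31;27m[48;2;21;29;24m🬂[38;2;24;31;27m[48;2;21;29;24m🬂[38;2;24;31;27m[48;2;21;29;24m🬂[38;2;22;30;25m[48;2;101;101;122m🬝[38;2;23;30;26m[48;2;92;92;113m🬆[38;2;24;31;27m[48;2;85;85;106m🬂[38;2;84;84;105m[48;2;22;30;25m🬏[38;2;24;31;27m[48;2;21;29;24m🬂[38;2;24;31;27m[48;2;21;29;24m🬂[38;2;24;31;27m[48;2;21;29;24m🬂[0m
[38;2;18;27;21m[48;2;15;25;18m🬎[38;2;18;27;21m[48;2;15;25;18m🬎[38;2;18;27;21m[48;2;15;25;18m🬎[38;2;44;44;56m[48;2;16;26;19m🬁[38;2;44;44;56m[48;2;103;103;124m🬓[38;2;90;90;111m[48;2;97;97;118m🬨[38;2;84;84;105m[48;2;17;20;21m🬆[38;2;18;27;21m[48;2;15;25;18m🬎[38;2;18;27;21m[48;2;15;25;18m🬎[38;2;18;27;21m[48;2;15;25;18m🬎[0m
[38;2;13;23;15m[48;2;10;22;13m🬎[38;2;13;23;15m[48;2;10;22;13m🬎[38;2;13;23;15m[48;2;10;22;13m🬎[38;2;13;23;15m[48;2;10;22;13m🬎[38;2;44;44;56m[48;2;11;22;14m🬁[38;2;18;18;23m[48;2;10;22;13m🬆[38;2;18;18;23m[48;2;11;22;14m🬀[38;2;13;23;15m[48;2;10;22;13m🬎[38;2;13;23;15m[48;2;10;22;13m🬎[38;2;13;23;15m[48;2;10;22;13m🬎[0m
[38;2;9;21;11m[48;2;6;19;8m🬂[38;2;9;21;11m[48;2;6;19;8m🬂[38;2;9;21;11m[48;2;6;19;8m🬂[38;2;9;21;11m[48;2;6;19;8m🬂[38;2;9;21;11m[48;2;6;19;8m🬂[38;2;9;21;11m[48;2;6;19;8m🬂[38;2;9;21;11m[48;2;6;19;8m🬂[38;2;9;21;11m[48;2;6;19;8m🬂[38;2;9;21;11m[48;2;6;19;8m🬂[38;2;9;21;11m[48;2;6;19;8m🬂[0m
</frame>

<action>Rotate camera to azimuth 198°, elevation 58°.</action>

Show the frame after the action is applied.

<frame>
[38;2;29;35;33m[48;2;26;32;30m🬂[38;2;29;35;33m[48;2;26;32;30m🬂[38;2;29;35;33m[48;2;26;32;30m🬂[38;2;29;35;33m[48;2;26;32;30m🬂[38;2;29;35;33m[48;2;26;32;30m🬂[38;2;29;35;33m[48;2;26;32;30m🬂[38;2;29;35;33m[48;2;26;32;30m🬂[38;2;29;35;33m[48;2;26;32;30m🬂[38;2;29;35;33m[48;2;26;32;30m🬂[38;2;29;35;33m[48;2;26;32;30m🬂[0m
[38;2;24;31;27m[48;2;21;29;24m🬂[38;2;24;31;27m[48;2;21;29;24m🬂[38;2;24;31;27m[48;2;21;29;24m🬂[38;2;24;31;27m[48;2;21;29;24m🬂[38;2;23;30;26m[48;2;82;82;103m🬆[38;2;82;82;103m[48;2;23;30;26m🬱[38;2;82;82;103m[48;2;22;30;25m🬏[38;2;24;31;27m[48;2;21;29;24m🬂[38;2;24;31;27m[48;2;21;29;24m🬂[38;2;24;31;27m[48;2;21;29;24m🬂[0m
[38;2;18;27;21m[48;2;15;25;18m🬎[38;2;18;27;21m[48;2;15;25;18m🬎[38;2;18;27;21m[48;2;15;25;18m🬎[38;2;84;84;105m[48;2;22;29;26m🬁[38;2;44;44;56m[48;2;83;83;104m🬱[38;2;82;82;103m[48;2;44;44;56m🬎[38;2;82;82;103m[48;2;17;26;20m▌[38;2;18;27;21m[48;2;15;25;18m🬎[38;2;18;27;21m[48;2;15;25;18m🬎[38;2;18;27;21m[48;2;15;25;18m🬎[0m
[38;2;13;23;15m[48;2;10;22;13m🬎[38;2;13;23;15m[48;2;10;22;13m🬎[38;2;13;23;15m[48;2;10;22;13m🬎[38;2;13;23;15m[48;2;10;22;13m🬎[38;2;44;44;56m[48;2;11;22;14m🬂[38;2;44;44;56m[48;2;10;22;13m🬎[38;2;13;23;15m[48;2;10;22;13m🬎[38;2;13;23;15m[48;2;10;22;13m🬎[38;2;13;23;15m[48;2;10;22;13m🬎[38;2;13;23;15m[48;2;10;22;13m🬎[0m
[38;2;9;21;11m[48;2;6;19;8m🬂[38;2;9;21;11m[48;2;6;19;8m🬂[38;2;9;21;11m[48;2;6;19;8m🬂[38;2;9;21;11m[48;2;6;19;8m🬂[38;2;9;21;11m[48;2;6;19;8m🬂[38;2;9;21;11m[48;2;6;19;8m🬂[38;2;9;21;11m[48;2;6;19;8m🬂[38;2;9;21;11m[48;2;6;19;8m🬂[38;2;9;21;11m[48;2;6;19;8m🬂[38;2;9;21;11m[48;2;6;19;8m🬂[0m
</frame>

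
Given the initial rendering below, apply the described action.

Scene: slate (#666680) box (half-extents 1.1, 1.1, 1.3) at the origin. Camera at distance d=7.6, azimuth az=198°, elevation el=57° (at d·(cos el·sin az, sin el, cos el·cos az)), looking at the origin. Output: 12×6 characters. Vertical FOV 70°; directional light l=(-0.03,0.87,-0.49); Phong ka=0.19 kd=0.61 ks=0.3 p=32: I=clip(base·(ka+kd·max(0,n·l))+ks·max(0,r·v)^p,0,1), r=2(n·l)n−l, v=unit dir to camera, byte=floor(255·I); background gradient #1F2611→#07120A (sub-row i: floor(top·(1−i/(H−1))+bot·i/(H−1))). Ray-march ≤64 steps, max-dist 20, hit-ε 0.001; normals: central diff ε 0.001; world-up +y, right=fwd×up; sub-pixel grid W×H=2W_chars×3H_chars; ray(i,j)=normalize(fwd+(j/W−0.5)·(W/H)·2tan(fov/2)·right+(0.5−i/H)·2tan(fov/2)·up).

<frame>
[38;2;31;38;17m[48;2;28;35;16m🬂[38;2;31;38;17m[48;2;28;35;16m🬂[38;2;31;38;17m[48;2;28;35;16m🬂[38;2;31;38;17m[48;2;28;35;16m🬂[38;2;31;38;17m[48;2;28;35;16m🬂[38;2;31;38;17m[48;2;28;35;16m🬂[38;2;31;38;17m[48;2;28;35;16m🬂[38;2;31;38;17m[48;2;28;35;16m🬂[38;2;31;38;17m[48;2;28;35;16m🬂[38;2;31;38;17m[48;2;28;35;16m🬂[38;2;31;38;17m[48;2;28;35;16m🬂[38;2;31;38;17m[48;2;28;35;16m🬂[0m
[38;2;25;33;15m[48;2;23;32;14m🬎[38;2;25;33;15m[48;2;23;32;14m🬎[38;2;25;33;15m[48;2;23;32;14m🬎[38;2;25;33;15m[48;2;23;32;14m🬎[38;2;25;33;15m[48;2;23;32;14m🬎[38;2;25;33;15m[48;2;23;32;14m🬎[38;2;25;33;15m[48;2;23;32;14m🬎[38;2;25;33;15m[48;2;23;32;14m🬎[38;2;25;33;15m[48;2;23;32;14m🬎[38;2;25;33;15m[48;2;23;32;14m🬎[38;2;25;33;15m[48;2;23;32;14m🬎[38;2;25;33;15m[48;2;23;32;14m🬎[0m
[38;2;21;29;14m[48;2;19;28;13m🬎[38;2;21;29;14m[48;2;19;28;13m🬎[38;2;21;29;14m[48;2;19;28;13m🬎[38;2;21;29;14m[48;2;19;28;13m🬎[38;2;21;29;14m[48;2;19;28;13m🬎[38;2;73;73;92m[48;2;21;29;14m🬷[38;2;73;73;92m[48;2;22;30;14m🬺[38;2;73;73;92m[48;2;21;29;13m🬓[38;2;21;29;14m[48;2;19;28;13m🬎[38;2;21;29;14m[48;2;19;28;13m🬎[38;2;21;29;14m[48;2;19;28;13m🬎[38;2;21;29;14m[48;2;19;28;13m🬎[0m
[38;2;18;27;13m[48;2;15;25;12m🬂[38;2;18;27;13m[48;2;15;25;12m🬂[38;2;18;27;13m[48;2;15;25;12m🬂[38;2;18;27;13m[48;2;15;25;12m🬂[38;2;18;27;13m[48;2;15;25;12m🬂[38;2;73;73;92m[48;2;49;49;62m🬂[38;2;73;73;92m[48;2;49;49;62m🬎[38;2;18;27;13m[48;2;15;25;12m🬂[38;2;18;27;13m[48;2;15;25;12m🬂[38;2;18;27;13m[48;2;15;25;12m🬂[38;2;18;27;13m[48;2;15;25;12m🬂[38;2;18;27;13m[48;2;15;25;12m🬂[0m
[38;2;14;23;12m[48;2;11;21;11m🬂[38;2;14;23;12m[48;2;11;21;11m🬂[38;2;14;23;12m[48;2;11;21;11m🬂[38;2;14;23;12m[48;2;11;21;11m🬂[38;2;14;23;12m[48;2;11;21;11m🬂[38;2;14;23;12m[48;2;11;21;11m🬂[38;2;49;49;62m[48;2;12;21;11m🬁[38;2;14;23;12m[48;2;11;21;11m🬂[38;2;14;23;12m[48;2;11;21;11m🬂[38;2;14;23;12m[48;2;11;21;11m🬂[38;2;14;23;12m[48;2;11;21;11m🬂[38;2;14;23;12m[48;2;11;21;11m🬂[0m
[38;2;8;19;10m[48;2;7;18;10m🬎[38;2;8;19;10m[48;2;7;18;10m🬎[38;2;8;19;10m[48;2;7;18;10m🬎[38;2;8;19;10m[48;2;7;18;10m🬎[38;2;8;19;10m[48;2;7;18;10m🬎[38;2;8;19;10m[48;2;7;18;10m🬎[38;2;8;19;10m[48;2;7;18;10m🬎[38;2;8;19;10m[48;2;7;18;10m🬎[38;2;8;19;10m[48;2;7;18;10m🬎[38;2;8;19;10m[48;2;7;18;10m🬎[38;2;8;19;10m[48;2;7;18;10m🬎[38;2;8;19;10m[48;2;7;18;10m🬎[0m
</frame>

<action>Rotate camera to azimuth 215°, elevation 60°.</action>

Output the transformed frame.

<frame>
[38;2;31;38;17m[48;2;28;35;16m🬂[38;2;31;38;17m[48;2;28;35;16m🬂[38;2;31;38;17m[48;2;28;35;16m🬂[38;2;31;38;17m[48;2;28;35;16m🬂[38;2;31;38;17m[48;2;28;35;16m🬂[38;2;31;38;17m[48;2;28;35;16m🬂[38;2;31;38;17m[48;2;28;35;16m🬂[38;2;31;38;17m[48;2;28;35;16m🬂[38;2;31;38;17m[48;2;28;35;16m🬂[38;2;31;38;17m[48;2;28;35;16m🬂[38;2;31;38;17m[48;2;28;35;16m🬂[38;2;31;38;17m[48;2;28;35;16m🬂[0m
[38;2;25;33;15m[48;2;23;32;14m🬎[38;2;25;33;15m[48;2;23;32;14m🬎[38;2;25;33;15m[48;2;23;32;14m🬎[38;2;25;33;15m[48;2;23;32;14m🬎[38;2;25;33;15m[48;2;23;32;14m🬎[38;2;25;33;15m[48;2;23;32;14m🬎[38;2;25;33;15m[48;2;23;32;14m🬎[38;2;25;33;15m[48;2;23;32;14m🬎[38;2;25;33;15m[48;2;23;32;14m🬎[38;2;25;33;15m[48;2;23;32;14m🬎[38;2;25;33;15m[48;2;23;32;14m🬎[38;2;25;33;15m[48;2;23;32;14m🬎[0m
[38;2;21;29;14m[48;2;19;28;13m🬎[38;2;21;29;14m[48;2;19;28;13m🬎[38;2;21;29;14m[48;2;19;28;13m🬎[38;2;21;29;14m[48;2;19;28;13m🬎[38;2;21;29;14m[48;2;19;28;13m🬎[38;2;21;29;14m[48;2;73;73;92m🬆[38;2;73;73;92m[48;2;22;30;14m🬺[38;2;73;73;92m[48;2;21;29;13m🬓[38;2;21;29;14m[48;2;19;28;13m🬎[38;2;21;29;14m[48;2;19;28;13m🬎[38;2;21;29;14m[48;2;19;28;13m🬎[38;2;21;29;14m[48;2;19;28;13m🬎[0m
[38;2;18;27;13m[48;2;15;25;12m🬂[38;2;18;27;13m[48;2;15;25;12m🬂[38;2;18;27;13m[48;2;15;25;12m🬂[38;2;18;27;13m[48;2;15;25;12m🬂[38;2;49;49;62m[48;2;16;25;12m🬁[38;2;63;63;80m[48;2;15;25;12m🬬[38;2;68;68;86m[48;2;21;21;26m🬝[38;2;21;21;26m[48;2;16;25;12m🬀[38;2;18;27;13m[48;2;15;25;12m🬂[38;2;18;27;13m[48;2;15;25;12m🬂[38;2;18;27;13m[48;2;15;25;12m🬂[38;2;18;27;13m[48;2;15;25;12m🬂[0m
[38;2;14;23;12m[48;2;11;21;11m🬂[38;2;14;23;12m[48;2;11;21;11m🬂[38;2;14;23;12m[48;2;11;21;11m🬂[38;2;14;23;12m[48;2;11;21;11m🬂[38;2;14;23;12m[48;2;11;21;11m🬂[38;2;14;23;12m[48;2;11;21;11m🬂[38;2;49;49;62m[48;2;12;21;11m🬀[38;2;14;23;12m[48;2;11;21;11m🬂[38;2;14;23;12m[48;2;11;21;11m🬂[38;2;14;23;12m[48;2;11;21;11m🬂[38;2;14;23;12m[48;2;11;21;11m🬂[38;2;14;23;12m[48;2;11;21;11m🬂[0m
[38;2;8;19;10m[48;2;7;18;10m🬎[38;2;8;19;10m[48;2;7;18;10m🬎[38;2;8;19;10m[48;2;7;18;10m🬎[38;2;8;19;10m[48;2;7;18;10m🬎[38;2;8;19;10m[48;2;7;18;10m🬎[38;2;8;19;10m[48;2;7;18;10m🬎[38;2;8;19;10m[48;2;7;18;10m🬎[38;2;8;19;10m[48;2;7;18;10m🬎[38;2;8;19;10m[48;2;7;18;10m🬎[38;2;8;19;10m[48;2;7;18;10m🬎[38;2;8;19;10m[48;2;7;18;10m🬎[38;2;8;19;10m[48;2;7;18;10m🬎[0m
</frame>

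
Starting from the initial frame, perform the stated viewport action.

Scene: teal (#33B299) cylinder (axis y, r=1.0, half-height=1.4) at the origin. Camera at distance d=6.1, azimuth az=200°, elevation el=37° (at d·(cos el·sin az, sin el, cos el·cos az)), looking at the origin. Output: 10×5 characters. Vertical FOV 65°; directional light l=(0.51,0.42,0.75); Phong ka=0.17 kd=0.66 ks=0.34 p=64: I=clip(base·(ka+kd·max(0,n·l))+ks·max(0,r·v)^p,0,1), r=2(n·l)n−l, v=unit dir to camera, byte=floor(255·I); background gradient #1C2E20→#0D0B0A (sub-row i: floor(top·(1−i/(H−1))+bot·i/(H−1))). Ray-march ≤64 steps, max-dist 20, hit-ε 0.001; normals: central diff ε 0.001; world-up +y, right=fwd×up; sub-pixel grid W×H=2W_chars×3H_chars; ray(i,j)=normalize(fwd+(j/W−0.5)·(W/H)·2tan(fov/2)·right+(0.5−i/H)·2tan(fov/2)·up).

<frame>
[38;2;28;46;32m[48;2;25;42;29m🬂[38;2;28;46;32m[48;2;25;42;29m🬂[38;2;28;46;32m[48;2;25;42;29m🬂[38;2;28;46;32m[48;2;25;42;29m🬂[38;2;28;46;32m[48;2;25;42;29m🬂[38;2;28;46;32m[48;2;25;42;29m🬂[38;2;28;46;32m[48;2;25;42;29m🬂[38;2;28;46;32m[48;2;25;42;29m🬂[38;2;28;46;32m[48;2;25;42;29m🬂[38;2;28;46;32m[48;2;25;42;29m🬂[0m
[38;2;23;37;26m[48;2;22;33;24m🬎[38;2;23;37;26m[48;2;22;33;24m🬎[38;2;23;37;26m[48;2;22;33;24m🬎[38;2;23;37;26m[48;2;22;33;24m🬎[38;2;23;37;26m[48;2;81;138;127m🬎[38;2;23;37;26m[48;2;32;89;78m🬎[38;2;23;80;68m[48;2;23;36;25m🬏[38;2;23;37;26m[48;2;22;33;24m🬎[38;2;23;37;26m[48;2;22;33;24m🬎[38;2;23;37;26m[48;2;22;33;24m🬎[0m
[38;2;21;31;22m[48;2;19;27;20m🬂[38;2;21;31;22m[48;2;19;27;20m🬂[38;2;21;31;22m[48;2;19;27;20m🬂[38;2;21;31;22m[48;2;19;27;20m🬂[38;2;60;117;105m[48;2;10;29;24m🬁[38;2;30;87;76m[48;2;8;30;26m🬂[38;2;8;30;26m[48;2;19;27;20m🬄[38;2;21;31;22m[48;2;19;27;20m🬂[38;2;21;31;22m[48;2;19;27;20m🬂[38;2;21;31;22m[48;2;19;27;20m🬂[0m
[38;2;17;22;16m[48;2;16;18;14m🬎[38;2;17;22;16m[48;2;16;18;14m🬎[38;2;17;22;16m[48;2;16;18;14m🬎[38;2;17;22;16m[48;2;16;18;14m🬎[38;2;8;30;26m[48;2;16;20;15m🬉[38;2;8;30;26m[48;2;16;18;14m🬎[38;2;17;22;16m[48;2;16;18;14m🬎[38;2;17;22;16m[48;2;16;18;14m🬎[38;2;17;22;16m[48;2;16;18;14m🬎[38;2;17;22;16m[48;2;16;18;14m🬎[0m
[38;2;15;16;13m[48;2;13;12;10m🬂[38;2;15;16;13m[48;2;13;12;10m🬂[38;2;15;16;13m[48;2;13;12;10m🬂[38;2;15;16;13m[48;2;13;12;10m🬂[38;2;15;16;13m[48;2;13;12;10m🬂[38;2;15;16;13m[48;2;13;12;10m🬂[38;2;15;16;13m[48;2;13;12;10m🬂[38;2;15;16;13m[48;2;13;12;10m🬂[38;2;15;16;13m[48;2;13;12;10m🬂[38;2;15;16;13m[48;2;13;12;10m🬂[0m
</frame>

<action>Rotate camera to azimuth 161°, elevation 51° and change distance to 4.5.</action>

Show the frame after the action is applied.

<frame>
[38;2;28;46;32m[48;2;25;42;29m🬂[38;2;28;46;32m[48;2;25;42;29m🬂[38;2;28;46;32m[48;2;25;42;29m🬂[38;2;28;46;32m[48;2;25;42;29m🬂[38;2;28;46;32m[48;2;25;42;29m🬂[38;2;28;46;32m[48;2;25;42;29m🬂[38;2;28;46;32m[48;2;25;42;29m🬂[38;2;28;46;32m[48;2;25;42;29m🬂[38;2;28;46;32m[48;2;25;42;29m🬂[38;2;28;46;32m[48;2;25;42;29m🬂[0m
[38;2;23;37;26m[48;2;22;33;24m🬎[38;2;23;37;26m[48;2;22;33;24m🬎[38;2;23;37;26m[48;2;22;33;24m🬎[38;2;22;79;68m[48;2;23;36;25m🬦[38;2;24;38;27m[48;2;22;79;68m🬀[38;2;22;79;68m[48;2;22;79;68m [38;2;24;38;27m[48;2;22;79;68m🬂[38;2;23;37;26m[48;2;22;33;24m🬎[38;2;23;37;26m[48;2;22;33;24m🬎[38;2;23;37;26m[48;2;22;33;24m🬎[0m
[38;2;21;31;22m[48;2;19;27;20m🬂[38;2;21;31;22m[48;2;19;27;20m🬂[38;2;21;31;22m[48;2;19;27;20m🬂[38;2;22;79;68m[48;2;19;27;20m🬁[38;2;22;79;68m[48;2;8;30;26m🬂[38;2;22;79;68m[48;2;8;30;26m🬆[38;2;22;79;68m[48;2;13;28;23m🬂[38;2;21;31;22m[48;2;19;27;20m🬂[38;2;21;31;22m[48;2;19;27;20m🬂[38;2;21;31;22m[48;2;19;27;20m🬂[0m
[38;2;17;22;16m[48;2;16;18;14m🬎[38;2;17;22;16m[48;2;16;18;14m🬎[38;2;17;22;16m[48;2;16;18;14m🬎[38;2;17;22;16m[48;2;16;18;14m🬎[38;2;18;66;56m[48;2;10;29;25m🬃[38;2;8;30;26m[48;2;8;30;26m [38;2;8;30;26m[48;2;16;20;15m🬄[38;2;17;22;16m[48;2;16;18;14m🬎[38;2;17;22;16m[48;2;16;18;14m🬎[38;2;17;22;16m[48;2;16;18;14m🬎[0m
[38;2;15;16;13m[48;2;13;12;10m🬂[38;2;15;16;13m[48;2;13;12;10m🬂[38;2;15;16;13m[48;2;13;12;10m🬂[38;2;15;16;13m[48;2;13;12;10m🬂[38;2;15;16;13m[48;2;13;12;10m🬂[38;2;15;16;13m[48;2;13;12;10m🬂[38;2;15;16;13m[48;2;13;12;10m🬂[38;2;15;16;13m[48;2;13;12;10m🬂[38;2;15;16;13m[48;2;13;12;10m🬂[38;2;15;16;13m[48;2;13;12;10m🬂[0m
</frame>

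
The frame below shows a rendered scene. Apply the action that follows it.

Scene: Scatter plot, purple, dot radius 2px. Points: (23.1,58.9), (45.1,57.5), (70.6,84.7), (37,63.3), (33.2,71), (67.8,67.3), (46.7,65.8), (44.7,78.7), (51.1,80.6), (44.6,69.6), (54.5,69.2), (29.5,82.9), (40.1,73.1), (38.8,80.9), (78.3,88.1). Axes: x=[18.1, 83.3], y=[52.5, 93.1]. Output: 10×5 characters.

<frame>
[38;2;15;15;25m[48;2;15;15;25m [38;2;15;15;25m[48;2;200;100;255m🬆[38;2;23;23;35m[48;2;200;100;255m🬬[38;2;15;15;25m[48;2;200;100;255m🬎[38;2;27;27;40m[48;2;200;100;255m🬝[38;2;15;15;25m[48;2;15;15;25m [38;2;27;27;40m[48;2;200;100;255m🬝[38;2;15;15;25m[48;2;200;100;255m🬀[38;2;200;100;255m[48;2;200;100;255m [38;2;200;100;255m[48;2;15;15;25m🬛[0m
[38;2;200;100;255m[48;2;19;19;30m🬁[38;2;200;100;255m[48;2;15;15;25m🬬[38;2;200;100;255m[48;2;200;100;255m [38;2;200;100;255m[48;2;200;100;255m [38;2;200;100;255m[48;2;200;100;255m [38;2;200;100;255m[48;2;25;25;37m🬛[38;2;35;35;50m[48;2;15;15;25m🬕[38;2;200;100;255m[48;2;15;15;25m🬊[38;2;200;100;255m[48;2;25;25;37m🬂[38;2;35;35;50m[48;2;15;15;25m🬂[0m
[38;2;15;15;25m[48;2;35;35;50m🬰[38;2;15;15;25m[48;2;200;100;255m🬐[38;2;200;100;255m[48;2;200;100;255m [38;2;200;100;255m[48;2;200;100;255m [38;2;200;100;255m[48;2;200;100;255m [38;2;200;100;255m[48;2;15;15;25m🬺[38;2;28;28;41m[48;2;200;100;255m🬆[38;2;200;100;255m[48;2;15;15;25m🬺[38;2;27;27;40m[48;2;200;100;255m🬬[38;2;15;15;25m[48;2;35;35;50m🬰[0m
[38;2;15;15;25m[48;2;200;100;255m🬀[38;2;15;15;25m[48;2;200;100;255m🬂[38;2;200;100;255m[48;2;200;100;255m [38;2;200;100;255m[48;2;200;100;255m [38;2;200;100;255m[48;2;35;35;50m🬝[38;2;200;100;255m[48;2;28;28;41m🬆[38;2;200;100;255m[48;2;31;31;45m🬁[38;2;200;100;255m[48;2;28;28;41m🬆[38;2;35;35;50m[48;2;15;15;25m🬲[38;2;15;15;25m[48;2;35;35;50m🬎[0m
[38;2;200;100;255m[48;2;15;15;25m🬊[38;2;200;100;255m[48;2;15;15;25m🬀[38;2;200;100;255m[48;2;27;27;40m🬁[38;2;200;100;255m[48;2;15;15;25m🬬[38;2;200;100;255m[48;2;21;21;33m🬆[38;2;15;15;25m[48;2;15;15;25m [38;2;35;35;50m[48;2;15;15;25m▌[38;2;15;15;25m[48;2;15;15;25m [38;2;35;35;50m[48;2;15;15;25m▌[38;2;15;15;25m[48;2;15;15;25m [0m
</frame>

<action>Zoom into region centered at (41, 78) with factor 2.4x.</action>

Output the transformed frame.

<frame>
[38;2;15;15;25m[48;2;200;100;255m🬀[38;2;15;15;25m[48;2;200;100;255m🬊[38;2;35;35;50m[48;2;15;15;25m▌[38;2;15;15;25m[48;2;200;100;255m🬝[38;2;35;35;50m[48;2;15;15;25m▌[38;2;15;15;25m[48;2;15;15;25m [38;2;35;35;50m[48;2;15;15;25m▌[38;2;15;15;25m[48;2;15;15;25m [38;2;23;23;35m[48;2;200;100;255m🬬[38;2;15;15;25m[48;2;15;15;25m [0m
[38;2;200;100;255m[48;2;15;15;25m🬊[38;2;200;100;255m[48;2;19;19;30m🬀[38;2;200;100;255m[48;2;31;31;45m🬇[38;2;200;100;255m[48;2;200;100;255m [38;2;200;100;255m[48;2;25;25;37m🬛[38;2;23;23;35m[48;2;200;100;255m🬝[38;2;200;100;255m[48;2;28;28;41m🬱[38;2;200;100;255m[48;2;25;25;37m🬫[38;2;200;100;255m[48;2;200;100;255m [38;2;200;100;255m[48;2;23;23;35m🬃[0m
[38;2;15;15;25m[48;2;35;35;50m🬰[38;2;15;15;25m[48;2;35;35;50m🬰[38;2;35;35;50m[48;2;15;15;25m🬛[38;2;23;23;35m[48;2;200;100;255m🬺[38;2;35;35;50m[48;2;15;15;25m🬛[38;2;200;100;255m[48;2;21;21;33m🬊[38;2;200;100;255m[48;2;15;15;25m🬝[38;2;200;100;255m[48;2;23;23;35m🬀[38;2;200;100;255m[48;2;27;27;40m🬀[38;2;15;15;25m[48;2;35;35;50m🬰[0m
[38;2;15;15;25m[48;2;35;35;50m🬎[38;2;19;19;30m[48;2;200;100;255m🬝[38;2;21;21;33m[48;2;200;100;255m🬊[38;2;15;15;25m[48;2;200;100;255m🬆[38;2;200;100;255m[48;2;15;15;25m🬺[38;2;19;19;30m[48;2;200;100;255m🬬[38;2;27;27;40m[48;2;200;100;255m🬬[38;2;15;15;25m[48;2;35;35;50m🬎[38;2;35;35;50m[48;2;15;15;25m🬲[38;2;15;15;25m[48;2;35;35;50m🬎[0m
[38;2;15;15;25m[48;2;15;15;25m [38;2;200;100;255m[48;2;15;15;25m🬊[38;2;200;100;255m[48;2;15;15;25m🬝[38;2;200;100;255m[48;2;15;15;25m🬂[38;2;200;100;255m[48;2;21;21;33m🬆[38;2;15;15;25m[48;2;200;100;255m🬐[38;2;200;100;255m[48;2;200;100;255m [38;2;15;15;25m[48;2;200;100;255m🬸[38;2;28;28;41m[48;2;200;100;255m🬆[38;2;200;100;255m[48;2;15;15;25m🬺[0m
</frame>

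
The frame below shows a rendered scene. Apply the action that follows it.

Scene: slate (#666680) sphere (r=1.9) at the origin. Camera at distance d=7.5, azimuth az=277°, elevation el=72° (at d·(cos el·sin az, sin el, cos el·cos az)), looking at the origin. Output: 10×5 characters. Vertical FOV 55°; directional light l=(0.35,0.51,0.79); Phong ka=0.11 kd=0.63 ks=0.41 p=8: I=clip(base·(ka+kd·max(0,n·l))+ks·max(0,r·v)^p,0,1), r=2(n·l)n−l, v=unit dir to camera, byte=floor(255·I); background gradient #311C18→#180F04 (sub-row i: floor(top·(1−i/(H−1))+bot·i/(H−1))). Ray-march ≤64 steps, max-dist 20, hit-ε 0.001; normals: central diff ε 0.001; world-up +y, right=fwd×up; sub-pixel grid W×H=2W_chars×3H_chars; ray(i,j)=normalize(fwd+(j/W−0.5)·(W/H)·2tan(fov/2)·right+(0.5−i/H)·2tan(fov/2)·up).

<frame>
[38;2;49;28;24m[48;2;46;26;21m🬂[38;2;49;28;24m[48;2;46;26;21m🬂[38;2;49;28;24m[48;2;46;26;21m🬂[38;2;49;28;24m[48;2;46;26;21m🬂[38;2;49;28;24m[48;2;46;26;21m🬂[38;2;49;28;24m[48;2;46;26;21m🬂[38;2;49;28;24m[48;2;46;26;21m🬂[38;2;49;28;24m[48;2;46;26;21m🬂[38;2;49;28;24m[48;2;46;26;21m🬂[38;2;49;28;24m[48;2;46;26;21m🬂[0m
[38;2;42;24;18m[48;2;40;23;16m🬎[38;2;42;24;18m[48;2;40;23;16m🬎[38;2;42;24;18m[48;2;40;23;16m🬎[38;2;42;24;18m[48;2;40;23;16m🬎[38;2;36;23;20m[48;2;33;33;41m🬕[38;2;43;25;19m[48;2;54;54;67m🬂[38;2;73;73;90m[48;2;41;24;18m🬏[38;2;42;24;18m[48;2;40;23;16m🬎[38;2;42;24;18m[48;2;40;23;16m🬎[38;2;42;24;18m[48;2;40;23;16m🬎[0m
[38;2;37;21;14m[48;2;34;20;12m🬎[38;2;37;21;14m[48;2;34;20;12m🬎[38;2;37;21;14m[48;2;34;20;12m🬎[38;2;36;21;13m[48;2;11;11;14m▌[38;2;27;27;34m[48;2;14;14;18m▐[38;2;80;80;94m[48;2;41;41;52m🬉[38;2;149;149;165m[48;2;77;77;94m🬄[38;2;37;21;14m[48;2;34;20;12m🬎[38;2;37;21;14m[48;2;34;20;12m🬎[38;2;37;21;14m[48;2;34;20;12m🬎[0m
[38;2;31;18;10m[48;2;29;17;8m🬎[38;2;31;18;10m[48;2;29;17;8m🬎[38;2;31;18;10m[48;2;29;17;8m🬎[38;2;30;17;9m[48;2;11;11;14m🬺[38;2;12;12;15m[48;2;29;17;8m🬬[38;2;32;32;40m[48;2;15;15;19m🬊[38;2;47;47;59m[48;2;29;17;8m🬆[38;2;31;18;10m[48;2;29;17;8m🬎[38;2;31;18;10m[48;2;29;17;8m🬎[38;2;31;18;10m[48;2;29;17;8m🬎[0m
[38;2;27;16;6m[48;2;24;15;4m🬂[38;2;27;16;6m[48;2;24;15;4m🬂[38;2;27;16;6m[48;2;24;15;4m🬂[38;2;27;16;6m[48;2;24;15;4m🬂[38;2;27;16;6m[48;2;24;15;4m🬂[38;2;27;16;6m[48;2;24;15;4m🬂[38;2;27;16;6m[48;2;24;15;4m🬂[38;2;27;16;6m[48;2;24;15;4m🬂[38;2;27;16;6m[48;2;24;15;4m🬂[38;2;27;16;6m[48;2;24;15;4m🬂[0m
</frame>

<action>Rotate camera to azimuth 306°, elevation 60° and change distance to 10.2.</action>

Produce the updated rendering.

<frame>
[38;2;49;28;24m[48;2;46;26;21m🬂[38;2;49;28;24m[48;2;46;26;21m🬂[38;2;49;28;24m[48;2;46;26;21m🬂[38;2;49;28;24m[48;2;46;26;21m🬂[38;2;49;28;24m[48;2;46;26;21m🬂[38;2;49;28;24m[48;2;46;26;21m🬂[38;2;49;28;24m[48;2;46;26;21m🬂[38;2;49;28;24m[48;2;46;26;21m🬂[38;2;49;28;24m[48;2;46;26;21m🬂[38;2;49;28;24m[48;2;46;26;21m🬂[0m
[38;2;42;24;18m[48;2;40;23;16m🬎[38;2;42;24;18m[48;2;40;23;16m🬎[38;2;42;24;18m[48;2;40;23;16m🬎[38;2;42;24;18m[48;2;40;23;16m🬎[38;2;41;24;18m[48;2;11;11;14m🬝[38;2;42;24;18m[48;2;41;41;51m🬎[38;2;42;24;18m[48;2;40;23;16m🬎[38;2;42;24;18m[48;2;40;23;16m🬎[38;2;42;24;18m[48;2;40;23;16m🬎[38;2;42;24;18m[48;2;40;23;16m🬎[0m
[38;2;37;21;14m[48;2;34;20;12m🬎[38;2;37;21;14m[48;2;34;20;12m🬎[38;2;37;21;14m[48;2;34;20;12m🬎[38;2;37;21;14m[48;2;34;20;12m🬎[38;2;11;11;14m[48;2;25;25;32m▌[38;2;49;49;61m[48;2;110;110;125m🬕[38;2;84;84;102m[48;2;36;21;13m▌[38;2;37;21;14m[48;2;34;20;12m🬎[38;2;37;21;14m[48;2;34;20;12m🬎[38;2;37;21;14m[48;2;34;20;12m🬎[0m
[38;2;31;18;10m[48;2;29;17;8m🬎[38;2;31;18;10m[48;2;29;17;8m🬎[38;2;31;18;10m[48;2;29;17;8m🬎[38;2;31;18;10m[48;2;29;17;8m🬎[38;2;13;13;17m[48;2;29;17;8m🬊[38;2;42;42;53m[48;2;27;19;15m🬊[38;2;63;63;79m[48;2;30;17;9m🬀[38;2;31;18;10m[48;2;29;17;8m🬎[38;2;31;18;10m[48;2;29;17;8m🬎[38;2;31;18;10m[48;2;29;17;8m🬎[0m
[38;2;27;16;6m[48;2;24;15;4m🬂[38;2;27;16;6m[48;2;24;15;4m🬂[38;2;27;16;6m[48;2;24;15;4m🬂[38;2;27;16;6m[48;2;24;15;4m🬂[38;2;27;16;6m[48;2;24;15;4m🬂[38;2;27;16;6m[48;2;24;15;4m🬂[38;2;27;16;6m[48;2;24;15;4m🬂[38;2;27;16;6m[48;2;24;15;4m🬂[38;2;27;16;6m[48;2;24;15;4m🬂[38;2;27;16;6m[48;2;24;15;4m🬂[0m
</frame>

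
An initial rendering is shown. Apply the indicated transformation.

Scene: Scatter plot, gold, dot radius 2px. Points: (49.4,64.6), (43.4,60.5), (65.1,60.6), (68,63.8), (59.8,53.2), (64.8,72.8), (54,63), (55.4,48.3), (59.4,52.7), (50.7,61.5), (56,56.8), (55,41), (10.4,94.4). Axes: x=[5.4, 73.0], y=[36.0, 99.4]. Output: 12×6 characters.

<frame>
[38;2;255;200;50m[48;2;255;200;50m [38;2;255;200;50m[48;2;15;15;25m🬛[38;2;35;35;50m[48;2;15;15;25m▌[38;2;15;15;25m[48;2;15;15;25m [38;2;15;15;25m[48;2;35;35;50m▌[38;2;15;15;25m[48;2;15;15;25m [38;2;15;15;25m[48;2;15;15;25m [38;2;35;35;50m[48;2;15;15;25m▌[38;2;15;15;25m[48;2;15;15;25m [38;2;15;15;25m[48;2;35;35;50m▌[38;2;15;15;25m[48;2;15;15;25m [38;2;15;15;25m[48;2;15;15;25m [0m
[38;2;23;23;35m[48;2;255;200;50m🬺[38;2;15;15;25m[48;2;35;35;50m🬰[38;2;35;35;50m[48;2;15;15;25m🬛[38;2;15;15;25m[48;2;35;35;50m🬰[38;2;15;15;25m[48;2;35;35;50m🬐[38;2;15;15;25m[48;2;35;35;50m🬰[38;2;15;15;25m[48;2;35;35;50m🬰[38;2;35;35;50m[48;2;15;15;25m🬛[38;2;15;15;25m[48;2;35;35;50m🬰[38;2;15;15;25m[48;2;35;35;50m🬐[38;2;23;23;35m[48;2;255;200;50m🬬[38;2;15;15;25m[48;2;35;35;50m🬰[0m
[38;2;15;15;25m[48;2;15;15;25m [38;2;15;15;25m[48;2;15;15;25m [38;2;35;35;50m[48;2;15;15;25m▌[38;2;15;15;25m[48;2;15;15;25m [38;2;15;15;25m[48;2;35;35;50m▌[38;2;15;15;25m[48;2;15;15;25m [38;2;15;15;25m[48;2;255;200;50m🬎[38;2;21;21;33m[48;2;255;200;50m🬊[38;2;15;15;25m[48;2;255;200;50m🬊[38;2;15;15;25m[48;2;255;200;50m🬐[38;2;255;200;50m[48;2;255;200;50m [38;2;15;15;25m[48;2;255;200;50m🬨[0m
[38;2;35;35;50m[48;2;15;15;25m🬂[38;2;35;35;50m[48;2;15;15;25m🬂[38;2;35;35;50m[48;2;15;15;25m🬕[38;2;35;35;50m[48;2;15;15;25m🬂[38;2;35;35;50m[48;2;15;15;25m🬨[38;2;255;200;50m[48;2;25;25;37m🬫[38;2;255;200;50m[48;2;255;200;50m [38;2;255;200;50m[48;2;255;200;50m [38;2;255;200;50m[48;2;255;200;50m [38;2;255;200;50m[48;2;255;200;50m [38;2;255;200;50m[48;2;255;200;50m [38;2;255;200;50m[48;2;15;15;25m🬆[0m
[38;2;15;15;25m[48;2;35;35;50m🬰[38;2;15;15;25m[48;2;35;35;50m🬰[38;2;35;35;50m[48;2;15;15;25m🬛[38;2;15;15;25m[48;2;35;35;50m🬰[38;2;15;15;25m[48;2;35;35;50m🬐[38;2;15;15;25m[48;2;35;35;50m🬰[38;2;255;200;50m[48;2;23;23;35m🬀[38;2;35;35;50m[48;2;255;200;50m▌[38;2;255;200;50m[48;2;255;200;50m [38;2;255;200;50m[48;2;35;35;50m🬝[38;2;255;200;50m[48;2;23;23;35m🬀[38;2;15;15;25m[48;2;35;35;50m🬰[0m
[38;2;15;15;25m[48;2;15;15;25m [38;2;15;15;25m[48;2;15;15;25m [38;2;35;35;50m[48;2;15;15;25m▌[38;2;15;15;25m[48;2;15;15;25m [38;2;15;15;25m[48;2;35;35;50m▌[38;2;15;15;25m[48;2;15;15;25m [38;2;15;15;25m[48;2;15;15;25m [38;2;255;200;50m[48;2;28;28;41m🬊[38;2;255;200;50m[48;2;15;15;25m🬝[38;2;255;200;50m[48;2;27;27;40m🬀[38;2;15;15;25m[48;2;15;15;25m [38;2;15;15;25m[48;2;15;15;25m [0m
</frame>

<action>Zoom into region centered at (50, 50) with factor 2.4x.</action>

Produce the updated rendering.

<frame>
[38;2;15;15;25m[48;2;15;15;25m [38;2;15;15;25m[48;2;15;15;25m [38;2;35;35;50m[48;2;255;200;50m🬐[38;2;255;200;50m[48;2;255;200;50m [38;2;25;25;37m[48;2;255;200;50m🬶[38;2;255;200;50m[48;2;15;15;25m🬬[38;2;255;200;50m[48;2;255;200;50m [38;2;255;200;50m[48;2;15;15;25m🬝[38;2;255;200;50m[48;2;15;15;25m🬐[38;2;15;15;25m[48;2;35;35;50m▌[38;2;15;15;25m[48;2;255;200;50m🬴[38;2;255;200;50m[48;2;255;200;50m [0m
[38;2;15;15;25m[48;2;35;35;50m🬰[38;2;15;15;25m[48;2;35;35;50m🬰[38;2;35;35;50m[48;2;15;15;25m🬛[38;2;255;200;50m[48;2;23;23;35m🬀[38;2;15;15;25m[48;2;35;35;50m🬐[38;2;15;15;25m[48;2;35;35;50m🬰[38;2;255;200;50m[48;2;23;23;35m🬀[38;2;35;35;50m[48;2;255;200;50m🬐[38;2;255;200;50m[48;2;255;200;50m [38;2;25;25;37m[48;2;255;200;50m🬂[38;2;23;23;35m[48;2;255;200;50m🬬[38;2;23;23;35m[48;2;255;200;50m🬺[0m
[38;2;15;15;25m[48;2;15;15;25m [38;2;15;15;25m[48;2;15;15;25m [38;2;35;35;50m[48;2;15;15;25m▌[38;2;15;15;25m[48;2;15;15;25m [38;2;15;15;25m[48;2;35;35;50m▌[38;2;15;15;25m[48;2;15;15;25m [38;2;15;15;25m[48;2;15;15;25m [38;2;28;28;41m[48;2;255;200;50m🬆[38;2;255;200;50m[48;2;15;15;25m🬒[38;2;255;200;50m[48;2;15;15;25m🬬[38;2;255;200;50m[48;2;15;15;25m🬆[38;2;15;15;25m[48;2;15;15;25m [0m
[38;2;35;35;50m[48;2;15;15;25m🬂[38;2;35;35;50m[48;2;15;15;25m🬂[38;2;35;35;50m[48;2;15;15;25m🬕[38;2;35;35;50m[48;2;15;15;25m🬂[38;2;35;35;50m[48;2;15;15;25m🬨[38;2;35;35;50m[48;2;15;15;25m🬂[38;2;255;200;50m[48;2;19;19;30m🬁[38;2;255;200;50m[48;2;35;35;50m🬬[38;2;255;200;50m[48;2;15;15;25m🬆[38;2;35;35;50m[48;2;15;15;25m🬨[38;2;35;35;50m[48;2;15;15;25m🬂[38;2;35;35;50m[48;2;15;15;25m🬂[0m
[38;2;15;15;25m[48;2;35;35;50m🬰[38;2;15;15;25m[48;2;35;35;50m🬰[38;2;35;35;50m[48;2;15;15;25m🬛[38;2;15;15;25m[48;2;35;35;50m🬰[38;2;15;15;25m[48;2;35;35;50m🬐[38;2;15;15;25m[48;2;35;35;50m🬰[38;2;23;23;35m[48;2;255;200;50m🬝[38;2;35;35;50m[48;2;255;200;50m🬀[38;2;21;21;33m[48;2;255;200;50m🬊[38;2;15;15;25m[48;2;35;35;50m🬐[38;2;15;15;25m[48;2;35;35;50m🬰[38;2;15;15;25m[48;2;35;35;50m🬰[0m
[38;2;15;15;25m[48;2;15;15;25m [38;2;15;15;25m[48;2;15;15;25m [38;2;35;35;50m[48;2;15;15;25m▌[38;2;15;15;25m[48;2;15;15;25m [38;2;15;15;25m[48;2;35;35;50m▌[38;2;15;15;25m[48;2;15;15;25m [38;2;15;15;25m[48;2;15;15;25m [38;2;255;200;50m[48;2;28;28;41m🬊[38;2;255;200;50m[48;2;15;15;25m🬀[38;2;15;15;25m[48;2;35;35;50m▌[38;2;15;15;25m[48;2;15;15;25m [38;2;15;15;25m[48;2;15;15;25m [0m
</frame>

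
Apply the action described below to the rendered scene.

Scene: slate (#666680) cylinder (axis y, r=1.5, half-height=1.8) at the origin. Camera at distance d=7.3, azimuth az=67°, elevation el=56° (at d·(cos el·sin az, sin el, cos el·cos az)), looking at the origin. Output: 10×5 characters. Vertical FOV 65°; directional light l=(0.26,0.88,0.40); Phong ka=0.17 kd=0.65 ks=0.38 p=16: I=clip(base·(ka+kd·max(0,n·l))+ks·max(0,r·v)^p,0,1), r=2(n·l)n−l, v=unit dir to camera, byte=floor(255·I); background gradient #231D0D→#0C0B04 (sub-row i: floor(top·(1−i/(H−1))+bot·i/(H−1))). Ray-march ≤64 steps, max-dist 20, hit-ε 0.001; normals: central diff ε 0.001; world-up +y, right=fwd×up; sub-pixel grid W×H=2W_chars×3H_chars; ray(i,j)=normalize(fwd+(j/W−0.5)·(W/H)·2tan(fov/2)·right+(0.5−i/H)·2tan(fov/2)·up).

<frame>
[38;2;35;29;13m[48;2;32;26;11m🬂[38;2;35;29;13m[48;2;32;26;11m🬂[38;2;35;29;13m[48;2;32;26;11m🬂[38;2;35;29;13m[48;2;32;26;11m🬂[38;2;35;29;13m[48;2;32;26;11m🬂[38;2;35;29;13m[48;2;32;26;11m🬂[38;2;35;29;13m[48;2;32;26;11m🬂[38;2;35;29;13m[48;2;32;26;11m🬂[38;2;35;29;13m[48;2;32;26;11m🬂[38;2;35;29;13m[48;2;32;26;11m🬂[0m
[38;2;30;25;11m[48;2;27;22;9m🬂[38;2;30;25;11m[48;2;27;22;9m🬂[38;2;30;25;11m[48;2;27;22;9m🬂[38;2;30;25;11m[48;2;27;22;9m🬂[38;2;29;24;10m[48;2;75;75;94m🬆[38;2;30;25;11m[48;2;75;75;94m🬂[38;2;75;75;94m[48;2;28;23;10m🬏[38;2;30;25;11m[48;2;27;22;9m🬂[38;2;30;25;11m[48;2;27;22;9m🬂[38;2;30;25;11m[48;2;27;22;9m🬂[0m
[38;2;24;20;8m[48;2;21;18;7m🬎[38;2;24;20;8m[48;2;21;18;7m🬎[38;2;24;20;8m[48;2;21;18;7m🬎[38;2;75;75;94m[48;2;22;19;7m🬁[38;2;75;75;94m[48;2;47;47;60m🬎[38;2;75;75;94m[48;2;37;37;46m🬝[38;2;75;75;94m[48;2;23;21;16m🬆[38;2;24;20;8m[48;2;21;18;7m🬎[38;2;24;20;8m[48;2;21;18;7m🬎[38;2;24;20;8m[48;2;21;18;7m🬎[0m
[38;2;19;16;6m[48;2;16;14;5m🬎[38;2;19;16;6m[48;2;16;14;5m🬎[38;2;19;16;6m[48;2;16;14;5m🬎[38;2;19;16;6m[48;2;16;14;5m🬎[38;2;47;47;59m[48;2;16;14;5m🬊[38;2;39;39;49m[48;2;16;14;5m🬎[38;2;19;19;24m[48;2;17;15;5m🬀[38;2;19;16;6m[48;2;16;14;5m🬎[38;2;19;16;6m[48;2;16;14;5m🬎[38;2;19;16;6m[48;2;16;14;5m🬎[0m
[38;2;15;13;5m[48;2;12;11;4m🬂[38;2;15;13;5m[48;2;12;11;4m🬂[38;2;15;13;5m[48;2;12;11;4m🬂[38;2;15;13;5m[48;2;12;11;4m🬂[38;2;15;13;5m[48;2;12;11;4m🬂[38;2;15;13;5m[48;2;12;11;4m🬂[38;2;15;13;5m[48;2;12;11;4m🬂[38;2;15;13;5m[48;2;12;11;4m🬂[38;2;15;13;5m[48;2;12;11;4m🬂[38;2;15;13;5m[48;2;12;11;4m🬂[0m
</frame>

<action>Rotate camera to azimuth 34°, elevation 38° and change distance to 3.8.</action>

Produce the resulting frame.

<frame>
[38;2;35;29;13m[48;2;32;26;11m🬂[38;2;33;27;12m[48;2;75;75;94m🬝[38;2;34;28;12m[48;2;75;75;94m🬆[38;2;35;29;13m[48;2;75;75;94m🬂[38;2;35;29;13m[48;2;75;75;94m🬂[38;2;35;29;13m[48;2;75;75;94m🬂[38;2;35;29;13m[48;2;75;75;94m🬂[38;2;35;29;13m[48;2;75;75;94m🬂[38;2;34;28;12m[48;2;75;75;94m🬎[38;2;35;29;13m[48;2;32;26;11m🬂[0m
[38;2;30;25;11m[48;2;27;22;9m🬂[38;2;30;25;11m[48;2;27;22;9m🬂[38;2;75;75;94m[48;2;42;42;53m🬁[38;2;75;75;94m[48;2;46;46;58m🬂[38;2;75;75;94m[48;2;48;48;60m🬂[38;2;75;75;94m[48;2;48;48;61m🬂[38;2;75;75;94m[48;2;47;47;59m🬂[38;2;75;75;94m[48;2;44;44;56m🬂[38;2;40;40;50m[48;2;28;23;10m▌[38;2;30;25;11m[48;2;27;22;9m🬂[0m
[38;2;24;20;8m[48;2;21;18;7m🬎[38;2;24;20;8m[48;2;21;18;7m🬎[38;2;41;41;51m[48;2;23;19;8m▐[38;2;46;46;58m[48;2;44;44;56m🬨[38;2;48;48;60m[48;2;48;48;61m▌[38;2;48;48;61m[48;2;48;48;61m [38;2;47;47;59m[48;2;46;46;58m🬝[38;2;44;44;55m[48;2;39;39;49m🬕[38;2;24;20;8m[48;2;21;18;7m🬎[38;2;24;20;8m[48;2;21;18;7m🬎[0m
[38;2;19;16;6m[48;2;16;14;5m🬎[38;2;19;16;6m[48;2;16;14;5m🬎[38;2;19;16;6m[48;2;16;14;5m🬎[38;2;44;44;56m[48;2;38;38;48m🬬[38;2;48;48;60m[48;2;47;47;59m🬨[38;2;48;48;61m[48;2;48;48;60m🬝[38;2;46;46;59m[48;2;45;45;56m🬕[38;2;40;40;51m[48;2;18;15;6m▌[38;2;19;16;6m[48;2;16;14;5m🬎[38;2;19;16;6m[48;2;16;14;5m🬎[0m
[38;2;15;13;5m[48;2;12;11;4m🬂[38;2;15;13;5m[48;2;12;11;4m🬂[38;2;15;13;5m[48;2;12;11;4m🬂[38;2;43;43;54m[48;2;13;11;4m🬉[38;2;48;48;60m[48;2;46;46;58m▐[38;2;48;48;61m[48;2;48;48;60m▌[38;2;44;44;56m[48;2;12;11;4m🬝[38;2;15;13;5m[48;2;12;11;4m🬂[38;2;15;13;5m[48;2;12;11;4m🬂[38;2;15;13;5m[48;2;12;11;4m🬂[0m
</frame>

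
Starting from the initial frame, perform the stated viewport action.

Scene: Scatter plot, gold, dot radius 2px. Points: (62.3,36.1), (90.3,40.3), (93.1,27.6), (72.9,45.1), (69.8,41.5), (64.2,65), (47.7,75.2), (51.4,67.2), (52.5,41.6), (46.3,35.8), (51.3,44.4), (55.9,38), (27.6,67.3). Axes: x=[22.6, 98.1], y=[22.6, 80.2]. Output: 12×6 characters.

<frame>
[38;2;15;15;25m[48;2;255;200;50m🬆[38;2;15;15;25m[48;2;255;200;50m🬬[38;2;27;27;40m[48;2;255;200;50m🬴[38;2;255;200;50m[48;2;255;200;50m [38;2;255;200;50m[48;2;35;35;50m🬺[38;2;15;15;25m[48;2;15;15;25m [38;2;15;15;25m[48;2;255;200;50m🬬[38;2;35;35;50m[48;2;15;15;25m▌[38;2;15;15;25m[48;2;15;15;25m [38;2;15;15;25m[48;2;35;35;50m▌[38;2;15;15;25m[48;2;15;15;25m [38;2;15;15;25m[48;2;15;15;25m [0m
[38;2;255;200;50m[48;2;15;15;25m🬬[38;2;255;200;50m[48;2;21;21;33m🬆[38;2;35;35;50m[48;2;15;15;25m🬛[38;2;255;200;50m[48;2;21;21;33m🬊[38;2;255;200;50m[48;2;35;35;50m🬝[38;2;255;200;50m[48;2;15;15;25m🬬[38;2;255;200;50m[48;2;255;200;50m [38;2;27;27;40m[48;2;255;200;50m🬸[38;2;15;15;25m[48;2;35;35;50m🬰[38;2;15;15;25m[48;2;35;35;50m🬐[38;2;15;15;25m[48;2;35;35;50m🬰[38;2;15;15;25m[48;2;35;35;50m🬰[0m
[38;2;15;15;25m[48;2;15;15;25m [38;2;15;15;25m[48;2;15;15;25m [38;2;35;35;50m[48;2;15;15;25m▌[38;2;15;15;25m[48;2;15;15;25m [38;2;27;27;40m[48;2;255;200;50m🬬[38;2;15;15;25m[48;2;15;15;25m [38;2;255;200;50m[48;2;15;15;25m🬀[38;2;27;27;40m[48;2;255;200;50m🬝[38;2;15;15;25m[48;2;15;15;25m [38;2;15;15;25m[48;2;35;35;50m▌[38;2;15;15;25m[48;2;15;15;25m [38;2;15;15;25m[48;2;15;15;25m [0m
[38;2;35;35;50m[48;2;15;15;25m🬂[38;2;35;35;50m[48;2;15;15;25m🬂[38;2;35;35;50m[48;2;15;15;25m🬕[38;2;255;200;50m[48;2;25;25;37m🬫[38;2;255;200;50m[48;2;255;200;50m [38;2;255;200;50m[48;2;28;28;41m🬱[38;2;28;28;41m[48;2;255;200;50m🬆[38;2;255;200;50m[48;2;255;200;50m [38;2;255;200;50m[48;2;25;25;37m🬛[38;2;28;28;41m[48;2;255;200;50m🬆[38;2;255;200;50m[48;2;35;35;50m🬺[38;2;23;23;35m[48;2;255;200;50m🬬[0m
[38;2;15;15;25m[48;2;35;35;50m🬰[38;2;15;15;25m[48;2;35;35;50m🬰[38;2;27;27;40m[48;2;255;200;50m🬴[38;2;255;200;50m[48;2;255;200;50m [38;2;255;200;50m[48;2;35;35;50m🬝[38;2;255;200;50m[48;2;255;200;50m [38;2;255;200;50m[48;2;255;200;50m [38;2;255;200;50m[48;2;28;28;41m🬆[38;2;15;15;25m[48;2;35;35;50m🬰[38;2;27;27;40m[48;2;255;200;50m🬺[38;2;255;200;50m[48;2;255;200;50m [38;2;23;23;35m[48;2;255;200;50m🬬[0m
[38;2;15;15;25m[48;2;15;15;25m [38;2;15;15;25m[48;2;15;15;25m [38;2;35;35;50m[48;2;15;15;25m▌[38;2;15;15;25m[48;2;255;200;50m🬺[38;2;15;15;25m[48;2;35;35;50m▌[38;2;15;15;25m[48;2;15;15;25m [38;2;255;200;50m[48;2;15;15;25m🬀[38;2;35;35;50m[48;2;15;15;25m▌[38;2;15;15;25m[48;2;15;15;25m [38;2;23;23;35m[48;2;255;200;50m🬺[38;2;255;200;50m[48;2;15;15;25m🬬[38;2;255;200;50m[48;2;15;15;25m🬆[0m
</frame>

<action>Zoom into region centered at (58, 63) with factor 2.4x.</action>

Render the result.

<frame>
[38;2;15;15;25m[48;2;255;200;50m🬺[38;2;255;200;50m[48;2;15;15;25m🬬[38;2;255;200;50m[48;2;21;21;33m🬆[38;2;15;15;25m[48;2;15;15;25m [38;2;15;15;25m[48;2;35;35;50m▌[38;2;15;15;25m[48;2;15;15;25m [38;2;15;15;25m[48;2;15;15;25m [38;2;35;35;50m[48;2;15;15;25m▌[38;2;15;15;25m[48;2;15;15;25m [38;2;15;15;25m[48;2;35;35;50m▌[38;2;15;15;25m[48;2;15;15;25m [38;2;15;15;25m[48;2;15;15;25m [0m
[38;2;15;15;25m[48;2;35;35;50m🬰[38;2;15;15;25m[48;2;35;35;50m🬰[38;2;28;28;41m[48;2;255;200;50m🬆[38;2;255;200;50m[48;2;15;15;25m🬺[38;2;31;31;45m[48;2;255;200;50m🬬[38;2;15;15;25m[48;2;35;35;50m🬰[38;2;15;15;25m[48;2;35;35;50m🬰[38;2;35;35;50m[48;2;15;15;25m🬛[38;2;23;23;35m[48;2;255;200;50m🬬[38;2;15;15;25m[48;2;35;35;50m🬐[38;2;15;15;25m[48;2;35;35;50m🬰[38;2;15;15;25m[48;2;35;35;50m🬰[0m
[38;2;15;15;25m[48;2;15;15;25m [38;2;15;15;25m[48;2;15;15;25m [38;2;255;200;50m[48;2;27;27;40m🬁[38;2;255;200;50m[48;2;15;15;25m🬆[38;2;15;15;25m[48;2;35;35;50m▌[38;2;15;15;25m[48;2;15;15;25m [38;2;15;15;25m[48;2;15;15;25m [38;2;35;35;50m[48;2;255;200;50m🬐[38;2;255;200;50m[48;2;255;200;50m [38;2;27;27;40m[48;2;255;200;50m🬸[38;2;15;15;25m[48;2;15;15;25m [38;2;15;15;25m[48;2;15;15;25m [0m
[38;2;35;35;50m[48;2;15;15;25m🬂[38;2;35;35;50m[48;2;15;15;25m🬂[38;2;35;35;50m[48;2;15;15;25m🬕[38;2;35;35;50m[48;2;15;15;25m🬂[38;2;35;35;50m[48;2;15;15;25m🬨[38;2;35;35;50m[48;2;15;15;25m🬂[38;2;35;35;50m[48;2;15;15;25m🬂[38;2;35;35;50m[48;2;15;15;25m🬕[38;2;255;200;50m[48;2;19;19;30m🬀[38;2;35;35;50m[48;2;15;15;25m🬨[38;2;35;35;50m[48;2;15;15;25m🬂[38;2;35;35;50m[48;2;15;15;25m🬂[0m
[38;2;15;15;25m[48;2;35;35;50m🬰[38;2;15;15;25m[48;2;35;35;50m🬰[38;2;35;35;50m[48;2;15;15;25m🬛[38;2;15;15;25m[48;2;35;35;50m🬰[38;2;15;15;25m[48;2;35;35;50m🬐[38;2;15;15;25m[48;2;35;35;50m🬰[38;2;15;15;25m[48;2;35;35;50m🬰[38;2;35;35;50m[48;2;15;15;25m🬛[38;2;15;15;25m[48;2;35;35;50m🬰[38;2;15;15;25m[48;2;35;35;50m🬐[38;2;15;15;25m[48;2;35;35;50m🬰[38;2;15;15;25m[48;2;35;35;50m🬰[0m
[38;2;15;15;25m[48;2;15;15;25m [38;2;15;15;25m[48;2;15;15;25m [38;2;35;35;50m[48;2;15;15;25m▌[38;2;15;15;25m[48;2;15;15;25m [38;2;15;15;25m[48;2;35;35;50m▌[38;2;15;15;25m[48;2;15;15;25m [38;2;15;15;25m[48;2;15;15;25m [38;2;35;35;50m[48;2;15;15;25m▌[38;2;15;15;25m[48;2;15;15;25m [38;2;15;15;25m[48;2;35;35;50m▌[38;2;15;15;25m[48;2;15;15;25m [38;2;15;15;25m[48;2;15;15;25m [0m
</frame>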